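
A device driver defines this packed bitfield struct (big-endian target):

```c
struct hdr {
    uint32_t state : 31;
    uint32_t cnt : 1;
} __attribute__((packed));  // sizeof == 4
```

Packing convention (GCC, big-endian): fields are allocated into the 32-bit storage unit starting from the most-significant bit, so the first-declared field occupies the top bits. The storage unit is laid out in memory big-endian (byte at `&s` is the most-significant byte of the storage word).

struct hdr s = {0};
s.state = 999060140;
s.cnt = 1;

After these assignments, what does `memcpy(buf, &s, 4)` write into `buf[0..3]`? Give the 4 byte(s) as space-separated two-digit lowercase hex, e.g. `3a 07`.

state:31 = 999060140 → 0x3b8c72ac << 1 → word 0x7718e558
cnt:1 = 1 → 0x1 << 0 → word 0x7718e559
word = 0x7718e559 → big-endian bytes:
  [0]=0x77  [1]=0x18  [2]=0xe5  [3]=0x59

77 18 e5 59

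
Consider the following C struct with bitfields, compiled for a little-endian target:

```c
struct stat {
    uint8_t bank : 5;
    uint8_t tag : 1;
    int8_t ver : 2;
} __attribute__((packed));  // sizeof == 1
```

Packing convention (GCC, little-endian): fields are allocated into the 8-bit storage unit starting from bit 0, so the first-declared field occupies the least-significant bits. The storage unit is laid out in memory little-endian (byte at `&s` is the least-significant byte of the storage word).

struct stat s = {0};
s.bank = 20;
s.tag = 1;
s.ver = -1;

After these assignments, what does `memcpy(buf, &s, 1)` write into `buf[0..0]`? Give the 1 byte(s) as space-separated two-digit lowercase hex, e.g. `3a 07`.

f4

bank (5b) val=20 bits=0x14 at bit 0: 0x14
tag (1b) val=1 bits=0x1 at bit 5: 0x34
ver (2b) val=-1 bits=0x3 at bit 6: 0xf4
word = 0xf4 → little-endian bytes:
  [0]=0xf4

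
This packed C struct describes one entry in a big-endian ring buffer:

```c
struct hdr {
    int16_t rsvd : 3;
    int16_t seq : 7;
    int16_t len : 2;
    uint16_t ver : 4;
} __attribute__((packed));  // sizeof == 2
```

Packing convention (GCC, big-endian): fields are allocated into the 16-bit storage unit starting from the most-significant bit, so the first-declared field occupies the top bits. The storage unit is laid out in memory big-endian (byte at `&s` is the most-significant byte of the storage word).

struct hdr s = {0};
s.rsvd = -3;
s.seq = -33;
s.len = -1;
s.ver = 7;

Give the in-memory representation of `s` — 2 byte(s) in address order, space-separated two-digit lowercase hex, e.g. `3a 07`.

b7 f7

[13+:3] rsvd=-3 & 0x7 = 0x5; word=0xa000
[6+:7] seq=-33 & 0x7f = 0x5f; word=0xb7c0
[4+:2] len=-1 & 0x3 = 0x3; word=0xb7f0
[0+:4] ver=7 & 0xf = 0x7; word=0xb7f7
word = 0xb7f7 → big-endian bytes:
  [0]=0xb7  [1]=0xf7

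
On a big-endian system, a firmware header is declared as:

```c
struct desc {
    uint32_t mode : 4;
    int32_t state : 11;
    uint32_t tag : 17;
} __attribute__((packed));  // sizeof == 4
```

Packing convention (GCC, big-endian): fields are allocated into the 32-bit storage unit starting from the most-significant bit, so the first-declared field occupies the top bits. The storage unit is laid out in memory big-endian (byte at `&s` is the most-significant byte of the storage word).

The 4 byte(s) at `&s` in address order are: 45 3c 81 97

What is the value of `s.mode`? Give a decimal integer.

4

[0]=0x45 [1]=0x3c [2]=0x81 [3]=0x97 (big-endian) → word 0x453c8197
mode [28+:4] = (word>>28) & 0xf = 4  ←
state [17+:11] = (word>>17) & 0x7ff = 670
tag [0+:17] = (word>>0) & 0x1ffff = 33175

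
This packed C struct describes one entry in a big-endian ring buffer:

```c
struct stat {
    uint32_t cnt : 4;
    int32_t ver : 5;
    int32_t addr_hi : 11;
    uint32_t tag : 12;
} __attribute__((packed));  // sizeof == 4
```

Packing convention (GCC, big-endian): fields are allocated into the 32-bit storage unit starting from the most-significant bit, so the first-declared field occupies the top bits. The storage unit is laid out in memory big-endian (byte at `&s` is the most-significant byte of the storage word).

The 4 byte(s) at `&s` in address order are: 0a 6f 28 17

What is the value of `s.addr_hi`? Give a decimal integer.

-270

[0]=0x0a [1]=0x6f [2]=0x28 [3]=0x17 (big-endian) → word 0x0a6f2817
cnt [28+:4] = (word>>28) & 0xf = 0
ver [23+:5] = (word>>23) & 0x1f = 20
addr_hi [12+:11] = (word>>12) & 0x7ff = 1778  ←
tag [0+:12] = (word>>0) & 0xfff = 2071
addr_hi signed 11b, MSB=1: 1778 - 2048 = -270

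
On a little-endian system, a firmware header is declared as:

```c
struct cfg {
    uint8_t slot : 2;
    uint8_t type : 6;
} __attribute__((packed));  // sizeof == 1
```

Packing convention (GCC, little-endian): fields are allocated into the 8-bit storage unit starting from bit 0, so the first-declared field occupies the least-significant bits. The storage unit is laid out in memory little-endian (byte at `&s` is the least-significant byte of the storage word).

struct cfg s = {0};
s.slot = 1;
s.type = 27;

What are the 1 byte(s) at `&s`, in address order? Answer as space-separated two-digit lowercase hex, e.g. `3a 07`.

6d

[0+:2] slot=1 & 0x3 = 0x1; word=0x01
[2+:6] type=27 & 0x3f = 0x1b; word=0x6d
word = 0x6d → little-endian bytes:
  [0]=0x6d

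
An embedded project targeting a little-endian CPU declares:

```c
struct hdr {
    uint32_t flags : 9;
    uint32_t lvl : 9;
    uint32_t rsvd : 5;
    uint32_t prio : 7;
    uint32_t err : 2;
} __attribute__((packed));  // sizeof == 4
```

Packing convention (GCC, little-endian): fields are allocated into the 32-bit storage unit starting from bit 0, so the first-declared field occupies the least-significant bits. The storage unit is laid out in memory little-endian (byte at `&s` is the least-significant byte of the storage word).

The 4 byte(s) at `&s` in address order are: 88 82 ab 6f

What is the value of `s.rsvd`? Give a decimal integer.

[0]=0x88 [1]=0x82 [2]=0xab [3]=0x6f (little-endian) → word 0x6fab8288
flags [0+:9] = (word>>0) & 0x1ff = 136
lvl [9+:9] = (word>>9) & 0x1ff = 449
rsvd [18+:5] = (word>>18) & 0x1f = 10  ←
prio [23+:7] = (word>>23) & 0x7f = 95
err [30+:2] = (word>>30) & 0x3 = 1

10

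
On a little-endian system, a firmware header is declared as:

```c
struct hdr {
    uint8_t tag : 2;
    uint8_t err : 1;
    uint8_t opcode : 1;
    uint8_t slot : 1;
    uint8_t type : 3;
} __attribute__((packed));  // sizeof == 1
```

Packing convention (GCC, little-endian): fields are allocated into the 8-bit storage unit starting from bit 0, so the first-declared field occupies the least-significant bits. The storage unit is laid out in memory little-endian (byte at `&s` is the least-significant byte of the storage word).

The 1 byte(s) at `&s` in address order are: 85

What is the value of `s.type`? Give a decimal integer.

[0]=0x85 (little-endian) → word 0x85
tag:2 @ bit 0 → (0x85>>0)&0x3 = 0x1
err:1 @ bit 2 → (0x85>>2)&0x1 = 0x1
opcode:1 @ bit 3 → (0x85>>3)&0x1 = 0x0
slot:1 @ bit 4 → (0x85>>4)&0x1 = 0x0
type:3 @ bit 5 → (0x85>>5)&0x7 = 0x4  ←

4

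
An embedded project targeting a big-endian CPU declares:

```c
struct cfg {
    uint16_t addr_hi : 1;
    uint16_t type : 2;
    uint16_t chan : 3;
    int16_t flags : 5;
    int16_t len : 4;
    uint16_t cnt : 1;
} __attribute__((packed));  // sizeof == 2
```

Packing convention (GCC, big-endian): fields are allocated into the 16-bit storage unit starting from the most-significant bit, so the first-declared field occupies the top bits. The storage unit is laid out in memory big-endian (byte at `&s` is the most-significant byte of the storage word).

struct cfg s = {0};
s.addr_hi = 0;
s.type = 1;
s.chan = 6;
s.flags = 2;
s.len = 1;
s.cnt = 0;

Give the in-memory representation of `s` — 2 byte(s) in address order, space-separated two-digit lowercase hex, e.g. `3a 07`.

38 42

addr_hi:1 = 0 → 0x0 << 15 → word 0x0000
type:2 = 1 → 0x1 << 13 → word 0x2000
chan:3 = 6 → 0x6 << 10 → word 0x3800
flags:5 = 2 → 0x2 << 5 → word 0x3840
len:4 = 1 → 0x1 << 1 → word 0x3842
cnt:1 = 0 → 0x0 << 0 → word 0x3842
word = 0x3842 → big-endian bytes:
  [0]=0x38  [1]=0x42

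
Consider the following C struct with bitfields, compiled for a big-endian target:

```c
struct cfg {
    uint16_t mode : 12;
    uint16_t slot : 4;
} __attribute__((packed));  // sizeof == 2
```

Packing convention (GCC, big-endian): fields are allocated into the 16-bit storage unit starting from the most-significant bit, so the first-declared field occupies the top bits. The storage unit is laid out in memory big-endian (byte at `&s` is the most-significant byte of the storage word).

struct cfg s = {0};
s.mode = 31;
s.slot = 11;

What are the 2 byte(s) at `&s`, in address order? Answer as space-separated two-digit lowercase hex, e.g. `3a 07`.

01 fb

mode (12b) val=31 bits=0x1f at bit 4: 0x01f0
slot (4b) val=11 bits=0xb at bit 0: 0x01fb
word = 0x01fb → big-endian bytes:
  [0]=0x01  [1]=0xfb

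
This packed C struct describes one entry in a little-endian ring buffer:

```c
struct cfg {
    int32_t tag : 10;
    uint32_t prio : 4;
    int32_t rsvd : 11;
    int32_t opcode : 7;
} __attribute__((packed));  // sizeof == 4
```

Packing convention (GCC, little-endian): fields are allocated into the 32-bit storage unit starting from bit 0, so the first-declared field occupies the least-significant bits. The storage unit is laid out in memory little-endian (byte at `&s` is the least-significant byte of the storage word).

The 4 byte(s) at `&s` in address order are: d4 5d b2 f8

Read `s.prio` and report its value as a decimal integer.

[0]=0xd4 [1]=0x5d [2]=0xb2 [3]=0xf8 (little-endian) → word 0xf8b25dd4
tag:10 @ bit 0 → (0xf8b25dd4>>0)&0x3ff = 0x1d4
prio:4 @ bit 10 → (0xf8b25dd4>>10)&0xf = 0x7  ←
rsvd:11 @ bit 14 → (0xf8b25dd4>>14)&0x7ff = 0x2c9
opcode:7 @ bit 25 → (0xf8b25dd4>>25)&0x7f = 0x7c

7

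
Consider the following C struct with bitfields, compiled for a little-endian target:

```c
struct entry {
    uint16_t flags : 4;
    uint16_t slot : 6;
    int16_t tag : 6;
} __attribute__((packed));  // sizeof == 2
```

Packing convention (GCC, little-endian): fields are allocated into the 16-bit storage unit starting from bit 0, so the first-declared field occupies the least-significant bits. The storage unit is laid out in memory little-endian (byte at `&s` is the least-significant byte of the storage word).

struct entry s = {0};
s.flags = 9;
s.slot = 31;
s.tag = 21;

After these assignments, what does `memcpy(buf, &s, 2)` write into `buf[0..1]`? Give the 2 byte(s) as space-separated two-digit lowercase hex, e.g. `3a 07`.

f9 55

flags:4 = 9 → 0x9 << 0 → word 0x0009
slot:6 = 31 → 0x1f << 4 → word 0x01f9
tag:6 = 21 → 0x15 << 10 → word 0x55f9
word = 0x55f9 → little-endian bytes:
  [0]=0xf9  [1]=0x55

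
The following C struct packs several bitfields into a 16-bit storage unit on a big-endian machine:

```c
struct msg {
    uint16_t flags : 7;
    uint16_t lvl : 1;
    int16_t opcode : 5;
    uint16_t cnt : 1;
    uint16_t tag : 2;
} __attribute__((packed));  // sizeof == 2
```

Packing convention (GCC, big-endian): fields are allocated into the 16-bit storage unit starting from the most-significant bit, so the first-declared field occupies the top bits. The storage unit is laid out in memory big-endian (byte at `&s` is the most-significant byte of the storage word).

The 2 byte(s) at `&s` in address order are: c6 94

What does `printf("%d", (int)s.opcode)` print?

-14

[0]=0xc6 [1]=0x94 (big-endian) → word 0xc694
flags:7 @ bit 9 → (0xc694>>9)&0x7f = 0x63
lvl:1 @ bit 8 → (0xc694>>8)&0x1 = 0x0
opcode:5 @ bit 3 → (0xc694>>3)&0x1f = 0x12  ←
cnt:1 @ bit 2 → (0xc694>>2)&0x1 = 0x1
tag:2 @ bit 0 → (0xc694>>0)&0x3 = 0x0
opcode signed 5b, MSB=1: 18 - 32 = -14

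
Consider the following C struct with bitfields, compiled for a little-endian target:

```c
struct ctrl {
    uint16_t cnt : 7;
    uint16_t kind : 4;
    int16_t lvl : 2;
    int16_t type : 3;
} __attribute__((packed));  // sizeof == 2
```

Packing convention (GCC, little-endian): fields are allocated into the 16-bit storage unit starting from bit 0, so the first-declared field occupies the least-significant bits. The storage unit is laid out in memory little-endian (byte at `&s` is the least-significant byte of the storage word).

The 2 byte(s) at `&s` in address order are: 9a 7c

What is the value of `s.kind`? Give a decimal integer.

[0]=0x9a [1]=0x7c (little-endian) → word 0x7c9a
cnt:7 @ bit 0 → (0x7c9a>>0)&0x7f = 0x1a
kind:4 @ bit 7 → (0x7c9a>>7)&0xf = 0x9  ←
lvl:2 @ bit 11 → (0x7c9a>>11)&0x3 = 0x3
type:3 @ bit 13 → (0x7c9a>>13)&0x7 = 0x3

9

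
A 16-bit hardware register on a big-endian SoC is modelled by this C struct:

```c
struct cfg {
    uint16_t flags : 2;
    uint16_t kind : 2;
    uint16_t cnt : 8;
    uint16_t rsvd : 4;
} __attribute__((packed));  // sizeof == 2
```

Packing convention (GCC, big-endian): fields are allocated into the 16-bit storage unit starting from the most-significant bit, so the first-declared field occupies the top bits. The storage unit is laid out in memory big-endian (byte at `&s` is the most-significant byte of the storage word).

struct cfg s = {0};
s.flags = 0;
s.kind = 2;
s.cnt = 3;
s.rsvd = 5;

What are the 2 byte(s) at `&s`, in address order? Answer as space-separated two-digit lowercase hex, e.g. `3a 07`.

20 35

[14+:2] flags=0 & 0x3 = 0x0; word=0x0000
[12+:2] kind=2 & 0x3 = 0x2; word=0x2000
[4+:8] cnt=3 & 0xff = 0x3; word=0x2030
[0+:4] rsvd=5 & 0xf = 0x5; word=0x2035
word = 0x2035 → big-endian bytes:
  [0]=0x20  [1]=0x35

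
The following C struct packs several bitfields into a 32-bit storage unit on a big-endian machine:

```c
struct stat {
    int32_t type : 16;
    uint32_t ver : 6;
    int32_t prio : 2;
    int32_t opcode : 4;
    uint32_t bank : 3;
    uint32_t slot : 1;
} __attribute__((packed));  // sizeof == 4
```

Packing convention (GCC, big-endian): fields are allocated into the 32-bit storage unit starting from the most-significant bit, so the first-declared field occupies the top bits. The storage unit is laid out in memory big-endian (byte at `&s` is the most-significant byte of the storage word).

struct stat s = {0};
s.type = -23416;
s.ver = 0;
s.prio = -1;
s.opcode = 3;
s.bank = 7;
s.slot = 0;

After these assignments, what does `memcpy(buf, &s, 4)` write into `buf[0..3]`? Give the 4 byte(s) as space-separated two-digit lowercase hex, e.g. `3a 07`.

a4 88 03 3e

[16+:16] type=-23416 & 0xffff = 0xa488; word=0xa4880000
[10+:6] ver=0 & 0x3f = 0x0; word=0xa4880000
[8+:2] prio=-1 & 0x3 = 0x3; word=0xa4880300
[4+:4] opcode=3 & 0xf = 0x3; word=0xa4880330
[1+:3] bank=7 & 0x7 = 0x7; word=0xa488033e
[0+:1] slot=0 & 0x1 = 0x0; word=0xa488033e
word = 0xa488033e → big-endian bytes:
  [0]=0xa4  [1]=0x88  [2]=0x03  [3]=0x3e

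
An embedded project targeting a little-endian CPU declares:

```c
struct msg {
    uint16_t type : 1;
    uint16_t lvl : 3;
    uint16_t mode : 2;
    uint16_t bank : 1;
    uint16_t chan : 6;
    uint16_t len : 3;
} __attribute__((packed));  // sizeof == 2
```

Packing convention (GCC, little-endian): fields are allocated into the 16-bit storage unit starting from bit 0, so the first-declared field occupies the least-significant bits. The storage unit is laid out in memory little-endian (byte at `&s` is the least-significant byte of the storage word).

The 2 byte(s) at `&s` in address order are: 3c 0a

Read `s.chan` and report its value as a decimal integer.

[0]=0x3c [1]=0x0a (little-endian) → word 0x0a3c
type [0+:1] = (word>>0) & 0x1 = 0
lvl [1+:3] = (word>>1) & 0x7 = 6
mode [4+:2] = (word>>4) & 0x3 = 3
bank [6+:1] = (word>>6) & 0x1 = 0
chan [7+:6] = (word>>7) & 0x3f = 20  ←
len [13+:3] = (word>>13) & 0x7 = 0

20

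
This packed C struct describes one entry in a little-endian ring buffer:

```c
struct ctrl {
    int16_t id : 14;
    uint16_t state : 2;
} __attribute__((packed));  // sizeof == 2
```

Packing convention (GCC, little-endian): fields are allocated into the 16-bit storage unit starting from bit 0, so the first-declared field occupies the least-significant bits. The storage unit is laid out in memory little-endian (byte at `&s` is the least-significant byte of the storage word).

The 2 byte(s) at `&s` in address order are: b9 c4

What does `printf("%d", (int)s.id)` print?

1209

[0]=0xb9 [1]=0xc4 (little-endian) → word 0xc4b9
id:14 @ bit 0 → (0xc4b9>>0)&0x3fff = 0x4b9  ←
state:2 @ bit 14 → (0xc4b9>>14)&0x3 = 0x3
id signed 14b, MSB=0: value = 1209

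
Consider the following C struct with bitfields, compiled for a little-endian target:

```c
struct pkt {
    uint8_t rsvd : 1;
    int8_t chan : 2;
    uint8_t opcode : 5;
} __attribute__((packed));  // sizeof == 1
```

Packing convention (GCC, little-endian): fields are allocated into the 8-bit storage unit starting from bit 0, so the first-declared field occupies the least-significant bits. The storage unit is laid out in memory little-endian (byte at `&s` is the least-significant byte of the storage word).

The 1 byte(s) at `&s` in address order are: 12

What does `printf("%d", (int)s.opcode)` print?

2

[0]=0x12 (little-endian) → word 0x12
rsvd:1 @ bit 0 → (0x12>>0)&0x1 = 0x0
chan:2 @ bit 1 → (0x12>>1)&0x3 = 0x1
opcode:5 @ bit 3 → (0x12>>3)&0x1f = 0x2  ←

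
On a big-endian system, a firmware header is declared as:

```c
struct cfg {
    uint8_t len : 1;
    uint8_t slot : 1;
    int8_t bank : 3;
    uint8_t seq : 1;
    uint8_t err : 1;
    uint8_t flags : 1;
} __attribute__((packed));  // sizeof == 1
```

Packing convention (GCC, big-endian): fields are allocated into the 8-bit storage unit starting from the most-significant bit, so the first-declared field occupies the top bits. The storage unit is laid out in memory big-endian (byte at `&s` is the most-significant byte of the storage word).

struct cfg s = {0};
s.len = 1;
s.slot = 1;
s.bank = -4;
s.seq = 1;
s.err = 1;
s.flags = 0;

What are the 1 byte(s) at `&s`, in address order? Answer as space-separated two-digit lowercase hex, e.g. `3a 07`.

len:1 = 1 → 0x1 << 7 → word 0x80
slot:1 = 1 → 0x1 << 6 → word 0xc0
bank:3 = -4 → 0x4 << 3 → word 0xe0
seq:1 = 1 → 0x1 << 2 → word 0xe4
err:1 = 1 → 0x1 << 1 → word 0xe6
flags:1 = 0 → 0x0 << 0 → word 0xe6
word = 0xe6 → big-endian bytes:
  [0]=0xe6

e6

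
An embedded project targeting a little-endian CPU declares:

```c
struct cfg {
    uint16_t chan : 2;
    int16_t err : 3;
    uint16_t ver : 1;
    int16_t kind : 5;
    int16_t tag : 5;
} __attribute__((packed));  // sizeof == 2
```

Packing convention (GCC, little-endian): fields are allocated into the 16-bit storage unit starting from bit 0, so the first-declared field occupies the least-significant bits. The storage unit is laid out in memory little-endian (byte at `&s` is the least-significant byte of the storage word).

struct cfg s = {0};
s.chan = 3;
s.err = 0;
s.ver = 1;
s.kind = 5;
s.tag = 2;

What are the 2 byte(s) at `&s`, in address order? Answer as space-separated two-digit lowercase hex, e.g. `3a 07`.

63 11

[0+:2] chan=3 & 0x3 = 0x3; word=0x0003
[2+:3] err=0 & 0x7 = 0x0; word=0x0003
[5+:1] ver=1 & 0x1 = 0x1; word=0x0023
[6+:5] kind=5 & 0x1f = 0x5; word=0x0163
[11+:5] tag=2 & 0x1f = 0x2; word=0x1163
word = 0x1163 → little-endian bytes:
  [0]=0x63  [1]=0x11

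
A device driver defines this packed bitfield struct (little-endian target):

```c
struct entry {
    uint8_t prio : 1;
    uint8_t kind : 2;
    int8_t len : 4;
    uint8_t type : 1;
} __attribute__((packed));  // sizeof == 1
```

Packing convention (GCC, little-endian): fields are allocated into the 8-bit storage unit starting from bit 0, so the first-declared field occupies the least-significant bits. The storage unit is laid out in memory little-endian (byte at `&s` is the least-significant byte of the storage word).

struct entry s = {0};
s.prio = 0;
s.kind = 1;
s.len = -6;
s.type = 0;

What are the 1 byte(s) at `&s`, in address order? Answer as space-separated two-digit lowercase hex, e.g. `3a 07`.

52

[0+:1] prio=0 & 0x1 = 0x0; word=0x00
[1+:2] kind=1 & 0x3 = 0x1; word=0x02
[3+:4] len=-6 & 0xf = 0xa; word=0x52
[7+:1] type=0 & 0x1 = 0x0; word=0x52
word = 0x52 → little-endian bytes:
  [0]=0x52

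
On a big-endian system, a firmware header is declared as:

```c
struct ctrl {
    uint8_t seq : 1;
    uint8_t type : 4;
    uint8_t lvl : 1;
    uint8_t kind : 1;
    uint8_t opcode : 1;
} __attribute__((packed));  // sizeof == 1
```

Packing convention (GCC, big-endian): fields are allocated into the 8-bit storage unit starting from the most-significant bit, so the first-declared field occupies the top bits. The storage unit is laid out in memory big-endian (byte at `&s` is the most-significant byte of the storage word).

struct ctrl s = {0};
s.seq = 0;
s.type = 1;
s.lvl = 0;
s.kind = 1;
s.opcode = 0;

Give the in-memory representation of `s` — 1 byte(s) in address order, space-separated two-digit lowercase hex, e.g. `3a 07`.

0a

seq (1b) val=0 bits=0x0 at bit 7: 0x00
type (4b) val=1 bits=0x1 at bit 3: 0x08
lvl (1b) val=0 bits=0x0 at bit 2: 0x08
kind (1b) val=1 bits=0x1 at bit 1: 0x0a
opcode (1b) val=0 bits=0x0 at bit 0: 0x0a
word = 0x0a → big-endian bytes:
  [0]=0x0a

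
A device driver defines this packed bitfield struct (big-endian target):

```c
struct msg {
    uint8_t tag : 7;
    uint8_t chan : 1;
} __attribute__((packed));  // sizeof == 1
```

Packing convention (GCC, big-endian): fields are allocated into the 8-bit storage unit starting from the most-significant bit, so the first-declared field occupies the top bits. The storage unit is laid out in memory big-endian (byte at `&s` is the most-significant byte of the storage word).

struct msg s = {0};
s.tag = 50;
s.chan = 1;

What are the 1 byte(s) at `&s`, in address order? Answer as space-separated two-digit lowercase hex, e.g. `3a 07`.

tag (7b) val=50 bits=0x32 at bit 1: 0x64
chan (1b) val=1 bits=0x1 at bit 0: 0x65
word = 0x65 → big-endian bytes:
  [0]=0x65

65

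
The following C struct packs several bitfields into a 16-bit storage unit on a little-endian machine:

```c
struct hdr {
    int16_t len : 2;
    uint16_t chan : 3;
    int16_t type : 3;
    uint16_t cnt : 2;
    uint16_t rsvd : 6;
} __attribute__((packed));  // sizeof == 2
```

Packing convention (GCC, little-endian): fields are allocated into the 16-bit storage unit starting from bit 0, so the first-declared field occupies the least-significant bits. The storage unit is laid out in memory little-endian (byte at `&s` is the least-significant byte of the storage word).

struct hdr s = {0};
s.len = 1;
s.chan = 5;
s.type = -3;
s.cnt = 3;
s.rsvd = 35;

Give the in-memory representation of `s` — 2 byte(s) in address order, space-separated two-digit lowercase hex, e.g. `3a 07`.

len:2 = 1 → 0x1 << 0 → word 0x0001
chan:3 = 5 → 0x5 << 2 → word 0x0015
type:3 = -3 → 0x5 << 5 → word 0x00b5
cnt:2 = 3 → 0x3 << 8 → word 0x03b5
rsvd:6 = 35 → 0x23 << 10 → word 0x8fb5
word = 0x8fb5 → little-endian bytes:
  [0]=0xb5  [1]=0x8f

b5 8f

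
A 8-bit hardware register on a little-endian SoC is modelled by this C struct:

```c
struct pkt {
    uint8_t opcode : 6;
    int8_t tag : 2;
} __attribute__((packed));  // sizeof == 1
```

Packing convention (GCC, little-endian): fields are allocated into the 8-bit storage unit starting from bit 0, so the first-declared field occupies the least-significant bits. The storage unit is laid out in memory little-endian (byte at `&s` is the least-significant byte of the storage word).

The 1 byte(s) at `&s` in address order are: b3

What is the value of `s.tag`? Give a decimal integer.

-2

[0]=0xb3 (little-endian) → word 0xb3
opcode [0+:6] = (word>>0) & 0x3f = 51
tag [6+:2] = (word>>6) & 0x3 = 2  ←
tag signed 2b, MSB=1: 2 - 4 = -2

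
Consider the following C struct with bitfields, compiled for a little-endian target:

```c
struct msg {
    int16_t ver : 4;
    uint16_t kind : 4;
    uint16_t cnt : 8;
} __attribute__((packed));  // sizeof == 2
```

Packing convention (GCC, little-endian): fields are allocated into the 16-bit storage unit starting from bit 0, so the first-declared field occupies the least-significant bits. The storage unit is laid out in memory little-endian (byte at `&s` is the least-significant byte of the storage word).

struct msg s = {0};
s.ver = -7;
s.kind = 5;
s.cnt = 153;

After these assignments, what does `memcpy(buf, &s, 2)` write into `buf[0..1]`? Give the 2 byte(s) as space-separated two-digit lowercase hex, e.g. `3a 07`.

59 99

[0+:4] ver=-7 & 0xf = 0x9; word=0x0009
[4+:4] kind=5 & 0xf = 0x5; word=0x0059
[8+:8] cnt=153 & 0xff = 0x99; word=0x9959
word = 0x9959 → little-endian bytes:
  [0]=0x59  [1]=0x99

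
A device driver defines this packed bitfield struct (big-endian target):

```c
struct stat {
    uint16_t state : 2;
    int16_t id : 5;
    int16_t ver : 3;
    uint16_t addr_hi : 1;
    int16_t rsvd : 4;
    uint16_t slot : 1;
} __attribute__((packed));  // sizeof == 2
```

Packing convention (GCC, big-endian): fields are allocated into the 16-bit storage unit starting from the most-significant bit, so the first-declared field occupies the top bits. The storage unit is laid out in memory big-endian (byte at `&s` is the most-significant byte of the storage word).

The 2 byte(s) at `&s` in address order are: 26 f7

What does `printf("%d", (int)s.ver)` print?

3

[0]=0x26 [1]=0xf7 (big-endian) → word 0x26f7
state [14+:2] = (word>>14) & 0x3 = 0
id [9+:5] = (word>>9) & 0x1f = 19
ver [6+:3] = (word>>6) & 0x7 = 3  ←
addr_hi [5+:1] = (word>>5) & 0x1 = 1
rsvd [1+:4] = (word>>1) & 0xf = 11
slot [0+:1] = (word>>0) & 0x1 = 1
ver signed 3b, MSB=0: value = 3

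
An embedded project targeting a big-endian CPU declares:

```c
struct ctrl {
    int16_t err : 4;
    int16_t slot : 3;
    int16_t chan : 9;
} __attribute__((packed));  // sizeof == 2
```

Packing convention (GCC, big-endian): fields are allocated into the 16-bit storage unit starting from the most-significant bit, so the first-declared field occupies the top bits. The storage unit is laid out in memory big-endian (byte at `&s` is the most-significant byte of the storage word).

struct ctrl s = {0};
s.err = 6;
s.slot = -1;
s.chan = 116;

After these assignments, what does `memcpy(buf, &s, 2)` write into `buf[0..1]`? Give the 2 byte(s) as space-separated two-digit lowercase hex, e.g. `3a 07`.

err:4 = 6 → 0x6 << 12 → word 0x6000
slot:3 = -1 → 0x7 << 9 → word 0x6e00
chan:9 = 116 → 0x74 << 0 → word 0x6e74
word = 0x6e74 → big-endian bytes:
  [0]=0x6e  [1]=0x74

6e 74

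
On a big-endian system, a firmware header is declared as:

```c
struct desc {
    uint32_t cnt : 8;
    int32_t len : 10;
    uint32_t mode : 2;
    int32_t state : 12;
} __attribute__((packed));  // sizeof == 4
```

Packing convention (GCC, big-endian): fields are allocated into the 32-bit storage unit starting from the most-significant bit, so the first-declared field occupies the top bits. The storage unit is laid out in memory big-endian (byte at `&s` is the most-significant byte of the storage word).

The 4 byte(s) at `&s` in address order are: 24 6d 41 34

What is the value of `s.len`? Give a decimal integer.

437

[0]=0x24 [1]=0x6d [2]=0x41 [3]=0x34 (big-endian) → word 0x246d4134
cnt:8 @ bit 24 → (0x246d4134>>24)&0xff = 0x24
len:10 @ bit 14 → (0x246d4134>>14)&0x3ff = 0x1b5  ←
mode:2 @ bit 12 → (0x246d4134>>12)&0x3 = 0x0
state:12 @ bit 0 → (0x246d4134>>0)&0xfff = 0x134
len signed 10b, MSB=0: value = 437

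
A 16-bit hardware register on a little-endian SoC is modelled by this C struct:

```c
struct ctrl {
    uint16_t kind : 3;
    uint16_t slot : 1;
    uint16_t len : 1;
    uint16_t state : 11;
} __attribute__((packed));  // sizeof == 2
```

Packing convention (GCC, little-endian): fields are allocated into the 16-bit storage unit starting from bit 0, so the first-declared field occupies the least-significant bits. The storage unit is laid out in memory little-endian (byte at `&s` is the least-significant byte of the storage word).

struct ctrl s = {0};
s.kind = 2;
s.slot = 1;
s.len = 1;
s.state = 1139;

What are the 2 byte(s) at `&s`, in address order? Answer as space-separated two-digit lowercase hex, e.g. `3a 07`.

kind:3 = 2 → 0x2 << 0 → word 0x0002
slot:1 = 1 → 0x1 << 3 → word 0x000a
len:1 = 1 → 0x1 << 4 → word 0x001a
state:11 = 1139 → 0x473 << 5 → word 0x8e7a
word = 0x8e7a → little-endian bytes:
  [0]=0x7a  [1]=0x8e

7a 8e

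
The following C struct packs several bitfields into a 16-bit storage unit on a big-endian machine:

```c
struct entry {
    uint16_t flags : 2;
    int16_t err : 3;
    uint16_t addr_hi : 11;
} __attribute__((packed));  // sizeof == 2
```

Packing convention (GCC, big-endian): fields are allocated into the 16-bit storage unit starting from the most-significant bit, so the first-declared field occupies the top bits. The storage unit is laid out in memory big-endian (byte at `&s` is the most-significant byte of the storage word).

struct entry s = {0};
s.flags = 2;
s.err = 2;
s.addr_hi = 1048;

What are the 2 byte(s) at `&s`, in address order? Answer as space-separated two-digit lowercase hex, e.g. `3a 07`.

94 18

flags (2b) val=2 bits=0x2 at bit 14: 0x8000
err (3b) val=2 bits=0x2 at bit 11: 0x9000
addr_hi (11b) val=1048 bits=0x418 at bit 0: 0x9418
word = 0x9418 → big-endian bytes:
  [0]=0x94  [1]=0x18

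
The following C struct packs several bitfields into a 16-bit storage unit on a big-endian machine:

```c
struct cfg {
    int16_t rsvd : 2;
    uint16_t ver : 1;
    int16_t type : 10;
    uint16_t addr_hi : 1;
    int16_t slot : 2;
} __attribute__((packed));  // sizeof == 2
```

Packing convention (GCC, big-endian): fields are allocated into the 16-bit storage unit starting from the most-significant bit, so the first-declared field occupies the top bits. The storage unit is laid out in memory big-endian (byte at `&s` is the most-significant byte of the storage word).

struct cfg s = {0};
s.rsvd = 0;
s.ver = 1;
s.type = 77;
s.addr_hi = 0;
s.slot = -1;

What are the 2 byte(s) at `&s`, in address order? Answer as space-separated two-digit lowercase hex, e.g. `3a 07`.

22 6b

rsvd:2 = 0 → 0x0 << 14 → word 0x0000
ver:1 = 1 → 0x1 << 13 → word 0x2000
type:10 = 77 → 0x4d << 3 → word 0x2268
addr_hi:1 = 0 → 0x0 << 2 → word 0x2268
slot:2 = -1 → 0x3 << 0 → word 0x226b
word = 0x226b → big-endian bytes:
  [0]=0x22  [1]=0x6b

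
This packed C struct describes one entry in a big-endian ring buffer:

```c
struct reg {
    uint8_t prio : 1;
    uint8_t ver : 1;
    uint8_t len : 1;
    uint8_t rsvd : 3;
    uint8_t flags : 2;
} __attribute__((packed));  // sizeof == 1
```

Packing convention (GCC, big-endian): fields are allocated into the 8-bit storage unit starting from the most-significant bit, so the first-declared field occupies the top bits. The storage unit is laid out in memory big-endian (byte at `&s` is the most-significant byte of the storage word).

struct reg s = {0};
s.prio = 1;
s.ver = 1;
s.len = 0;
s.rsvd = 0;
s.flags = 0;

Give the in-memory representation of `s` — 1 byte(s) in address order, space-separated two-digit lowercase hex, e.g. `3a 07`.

prio (1b) val=1 bits=0x1 at bit 7: 0x80
ver (1b) val=1 bits=0x1 at bit 6: 0xc0
len (1b) val=0 bits=0x0 at bit 5: 0xc0
rsvd (3b) val=0 bits=0x0 at bit 2: 0xc0
flags (2b) val=0 bits=0x0 at bit 0: 0xc0
word = 0xc0 → big-endian bytes:
  [0]=0xc0

c0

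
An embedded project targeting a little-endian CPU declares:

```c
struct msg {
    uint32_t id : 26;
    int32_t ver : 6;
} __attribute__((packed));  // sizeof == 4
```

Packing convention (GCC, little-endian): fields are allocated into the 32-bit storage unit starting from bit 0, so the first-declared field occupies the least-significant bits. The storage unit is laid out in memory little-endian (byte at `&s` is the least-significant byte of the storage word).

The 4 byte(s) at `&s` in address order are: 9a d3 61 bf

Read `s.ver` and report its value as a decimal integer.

-17

[0]=0x9a [1]=0xd3 [2]=0x61 [3]=0xbf (little-endian) → word 0xbf61d39a
id:26 @ bit 0 → (0xbf61d39a>>0)&0x3ffffff = 0x361d39a
ver:6 @ bit 26 → (0xbf61d39a>>26)&0x3f = 0x2f  ←
ver signed 6b, MSB=1: 47 - 64 = -17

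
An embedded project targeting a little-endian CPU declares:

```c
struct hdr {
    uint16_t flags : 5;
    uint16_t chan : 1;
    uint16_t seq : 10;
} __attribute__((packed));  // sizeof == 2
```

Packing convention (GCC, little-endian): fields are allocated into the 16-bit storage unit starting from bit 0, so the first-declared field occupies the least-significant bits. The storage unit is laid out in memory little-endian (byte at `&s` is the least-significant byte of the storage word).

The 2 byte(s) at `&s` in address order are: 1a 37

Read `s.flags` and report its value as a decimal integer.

26

[0]=0x1a [1]=0x37 (little-endian) → word 0x371a
flags:5 @ bit 0 → (0x371a>>0)&0x1f = 0x1a  ←
chan:1 @ bit 5 → (0x371a>>5)&0x1 = 0x0
seq:10 @ bit 6 → (0x371a>>6)&0x3ff = 0xdc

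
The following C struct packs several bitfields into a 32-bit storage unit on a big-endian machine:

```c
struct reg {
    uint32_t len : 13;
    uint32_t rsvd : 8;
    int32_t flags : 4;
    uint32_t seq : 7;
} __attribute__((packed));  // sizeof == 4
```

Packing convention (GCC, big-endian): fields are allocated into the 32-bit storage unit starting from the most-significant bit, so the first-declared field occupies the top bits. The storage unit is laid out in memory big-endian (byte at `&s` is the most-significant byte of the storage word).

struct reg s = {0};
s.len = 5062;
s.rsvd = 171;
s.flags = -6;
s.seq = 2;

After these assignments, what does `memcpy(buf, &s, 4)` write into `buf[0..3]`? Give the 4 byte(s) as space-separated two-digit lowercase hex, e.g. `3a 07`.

9e 35 5d 02

len (13b) val=5062 bits=0x13c6 at bit 19: 0x9e300000
rsvd (8b) val=171 bits=0xab at bit 11: 0x9e355800
flags (4b) val=-6 bits=0xa at bit 7: 0x9e355d00
seq (7b) val=2 bits=0x2 at bit 0: 0x9e355d02
word = 0x9e355d02 → big-endian bytes:
  [0]=0x9e  [1]=0x35  [2]=0x5d  [3]=0x02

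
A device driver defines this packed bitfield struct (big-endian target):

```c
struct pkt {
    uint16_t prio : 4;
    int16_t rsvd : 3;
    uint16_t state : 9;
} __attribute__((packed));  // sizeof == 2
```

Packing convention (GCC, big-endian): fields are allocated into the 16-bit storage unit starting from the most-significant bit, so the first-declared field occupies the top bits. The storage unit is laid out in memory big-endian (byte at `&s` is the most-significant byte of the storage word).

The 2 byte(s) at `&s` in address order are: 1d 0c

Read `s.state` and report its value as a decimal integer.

268

[0]=0x1d [1]=0x0c (big-endian) → word 0x1d0c
prio:4 @ bit 12 → (0x1d0c>>12)&0xf = 0x1
rsvd:3 @ bit 9 → (0x1d0c>>9)&0x7 = 0x6
state:9 @ bit 0 → (0x1d0c>>0)&0x1ff = 0x10c  ←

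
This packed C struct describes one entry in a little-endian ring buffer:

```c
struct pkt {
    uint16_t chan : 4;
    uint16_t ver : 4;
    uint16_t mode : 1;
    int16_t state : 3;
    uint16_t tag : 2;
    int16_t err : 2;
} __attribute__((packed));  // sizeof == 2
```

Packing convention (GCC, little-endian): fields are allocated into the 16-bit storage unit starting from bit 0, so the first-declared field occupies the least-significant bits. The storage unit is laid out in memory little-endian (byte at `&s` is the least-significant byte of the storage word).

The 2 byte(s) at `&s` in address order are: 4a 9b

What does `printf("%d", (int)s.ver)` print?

[0]=0x4a [1]=0x9b (little-endian) → word 0x9b4a
chan [0+:4] = (word>>0) & 0xf = 10
ver [4+:4] = (word>>4) & 0xf = 4  ←
mode [8+:1] = (word>>8) & 0x1 = 1
state [9+:3] = (word>>9) & 0x7 = 5
tag [12+:2] = (word>>12) & 0x3 = 1
err [14+:2] = (word>>14) & 0x3 = 2

4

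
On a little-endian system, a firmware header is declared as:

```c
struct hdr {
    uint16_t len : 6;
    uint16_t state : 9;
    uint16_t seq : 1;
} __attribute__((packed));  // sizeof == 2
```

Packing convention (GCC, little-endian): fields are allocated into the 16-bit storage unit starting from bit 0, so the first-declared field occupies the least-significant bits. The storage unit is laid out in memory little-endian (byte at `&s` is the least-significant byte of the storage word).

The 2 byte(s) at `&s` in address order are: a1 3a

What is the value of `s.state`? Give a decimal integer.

234

[0]=0xa1 [1]=0x3a (little-endian) → word 0x3aa1
len [0+:6] = (word>>0) & 0x3f = 33
state [6+:9] = (word>>6) & 0x1ff = 234  ←
seq [15+:1] = (word>>15) & 0x1 = 0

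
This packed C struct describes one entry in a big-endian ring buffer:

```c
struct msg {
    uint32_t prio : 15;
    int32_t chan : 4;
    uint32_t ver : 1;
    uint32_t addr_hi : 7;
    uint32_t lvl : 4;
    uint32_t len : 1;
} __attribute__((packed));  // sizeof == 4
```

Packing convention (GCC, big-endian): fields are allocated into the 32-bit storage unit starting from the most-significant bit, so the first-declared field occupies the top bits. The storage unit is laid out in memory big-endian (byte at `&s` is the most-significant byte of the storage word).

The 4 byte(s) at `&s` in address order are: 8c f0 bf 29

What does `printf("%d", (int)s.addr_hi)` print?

[0]=0x8c [1]=0xf0 [2]=0xbf [3]=0x29 (big-endian) → word 0x8cf0bf29
prio [17+:15] = (word>>17) & 0x7fff = 18040
chan [13+:4] = (word>>13) & 0xf = 5
ver [12+:1] = (word>>12) & 0x1 = 1
addr_hi [5+:7] = (word>>5) & 0x7f = 121  ←
lvl [1+:4] = (word>>1) & 0xf = 4
len [0+:1] = (word>>0) & 0x1 = 1

121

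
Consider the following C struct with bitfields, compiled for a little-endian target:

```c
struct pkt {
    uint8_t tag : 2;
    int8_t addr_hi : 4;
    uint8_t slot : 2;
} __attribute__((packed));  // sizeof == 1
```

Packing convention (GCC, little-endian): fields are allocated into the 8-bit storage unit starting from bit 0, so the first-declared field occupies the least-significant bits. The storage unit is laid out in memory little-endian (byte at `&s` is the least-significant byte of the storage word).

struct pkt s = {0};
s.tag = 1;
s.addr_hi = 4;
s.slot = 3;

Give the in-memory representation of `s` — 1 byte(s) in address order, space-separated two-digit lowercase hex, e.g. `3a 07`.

tag:2 = 1 → 0x1 << 0 → word 0x01
addr_hi:4 = 4 → 0x4 << 2 → word 0x11
slot:2 = 3 → 0x3 << 6 → word 0xd1
word = 0xd1 → little-endian bytes:
  [0]=0xd1

d1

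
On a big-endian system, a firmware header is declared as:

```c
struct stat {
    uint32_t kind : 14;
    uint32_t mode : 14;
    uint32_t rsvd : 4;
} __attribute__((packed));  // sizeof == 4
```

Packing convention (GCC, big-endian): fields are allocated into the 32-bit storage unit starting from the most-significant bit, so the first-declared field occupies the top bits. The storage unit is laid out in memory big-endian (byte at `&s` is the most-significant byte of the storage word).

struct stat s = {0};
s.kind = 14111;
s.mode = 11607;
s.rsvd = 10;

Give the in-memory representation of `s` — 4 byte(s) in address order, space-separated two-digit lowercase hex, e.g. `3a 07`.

dc 7e d5 7a

kind:14 = 14111 → 0x371f << 18 → word 0xdc7c0000
mode:14 = 11607 → 0x2d57 << 4 → word 0xdc7ed570
rsvd:4 = 10 → 0xa << 0 → word 0xdc7ed57a
word = 0xdc7ed57a → big-endian bytes:
  [0]=0xdc  [1]=0x7e  [2]=0xd5  [3]=0x7a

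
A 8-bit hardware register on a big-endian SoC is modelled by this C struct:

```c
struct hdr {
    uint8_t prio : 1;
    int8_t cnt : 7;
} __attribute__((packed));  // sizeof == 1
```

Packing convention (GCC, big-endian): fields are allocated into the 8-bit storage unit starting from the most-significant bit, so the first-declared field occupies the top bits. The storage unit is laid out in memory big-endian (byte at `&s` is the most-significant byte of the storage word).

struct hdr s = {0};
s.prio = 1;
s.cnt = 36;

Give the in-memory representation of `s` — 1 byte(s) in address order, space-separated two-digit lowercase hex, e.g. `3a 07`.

prio (1b) val=1 bits=0x1 at bit 7: 0x80
cnt (7b) val=36 bits=0x24 at bit 0: 0xa4
word = 0xa4 → big-endian bytes:
  [0]=0xa4

a4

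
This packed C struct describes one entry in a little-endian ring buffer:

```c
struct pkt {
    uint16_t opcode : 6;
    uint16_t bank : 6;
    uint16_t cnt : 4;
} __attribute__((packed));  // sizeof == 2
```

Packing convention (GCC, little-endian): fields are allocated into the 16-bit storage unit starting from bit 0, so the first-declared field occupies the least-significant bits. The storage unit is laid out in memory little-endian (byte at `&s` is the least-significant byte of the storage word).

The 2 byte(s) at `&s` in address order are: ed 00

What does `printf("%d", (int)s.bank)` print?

[0]=0xed [1]=0x00 (little-endian) → word 0x00ed
opcode [0+:6] = (word>>0) & 0x3f = 45
bank [6+:6] = (word>>6) & 0x3f = 3  ←
cnt [12+:4] = (word>>12) & 0xf = 0

3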